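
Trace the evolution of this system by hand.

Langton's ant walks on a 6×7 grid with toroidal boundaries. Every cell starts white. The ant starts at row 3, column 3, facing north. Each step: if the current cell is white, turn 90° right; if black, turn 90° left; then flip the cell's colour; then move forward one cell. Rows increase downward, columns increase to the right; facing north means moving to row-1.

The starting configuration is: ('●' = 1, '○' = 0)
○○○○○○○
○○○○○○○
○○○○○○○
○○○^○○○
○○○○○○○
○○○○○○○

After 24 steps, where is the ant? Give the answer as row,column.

5,1

t=0: ○○○○○○○
○○○○○○○
○○○○○○○
○○○^○○○
○○○○○○○
○○○○○○○
t=1: ○○○○○○○
○○○○○○○
○○○○○○○
○○○●>○○
○○○○○○○
○○○○○○○
t=2: ○○○○○○○
○○○○○○○
○○○○○○○
○○○●●○○
○○○○v○○
○○○○○○○
t=3: ○○○○○○○
○○○○○○○
○○○○○○○
○○○●●○○
○○○<●○○
○○○○○○○
t=4: ○○○○○○○
○○○○○○○
○○○○○○○
○○○^●○○
○○○●●○○
○○○○○○○
t=5: ○○○○○○○
○○○○○○○
○○○○○○○
○○<○●○○
○○○●●○○
○○○○○○○
t=6: ○○○○○○○
○○○○○○○
○○^○○○○
○○●○●○○
○○○●●○○
○○○○○○○
t=7: ○○○○○○○
○○○○○○○
○○●>○○○
○○●○●○○
○○○●●○○
○○○○○○○
t=8: ○○○○○○○
○○○○○○○
○○●●○○○
○○●v●○○
○○○●●○○
○○○○○○○
t=9: ○○○○○○○
○○○○○○○
○○●●○○○
○○<●●○○
○○○●●○○
○○○○○○○
t=10: ○○○○○○○
○○○○○○○
○○●●○○○
○○○●●○○
○○v●●○○
○○○○○○○
t=11: ○○○○○○○
○○○○○○○
○○●●○○○
○○○●●○○
○<●●●○○
○○○○○○○
t=12: ○○○○○○○
○○○○○○○
○○●●○○○
○^○●●○○
○●●●●○○
○○○○○○○
t=13: ○○○○○○○
○○○○○○○
○○●●○○○
○●>●●○○
○●●●●○○
○○○○○○○
t=14: ○○○○○○○
○○○○○○○
○○●●○○○
○●●●●○○
○●v●●○○
○○○○○○○
t=15: ○○○○○○○
○○○○○○○
○○●●○○○
○●●●●○○
○●○>●○○
○○○○○○○
t=16: ○○○○○○○
○○○○○○○
○○●●○○○
○●●^●○○
○●○○●○○
○○○○○○○
t=17: ○○○○○○○
○○○○○○○
○○●●○○○
○●<○●○○
○●○○●○○
○○○○○○○
t=18: ○○○○○○○
○○○○○○○
○○●●○○○
○●○○●○○
○●v○●○○
○○○○○○○
t=19: ○○○○○○○
○○○○○○○
○○●●○○○
○●○○●○○
○<●○●○○
○○○○○○○
t=20: ○○○○○○○
○○○○○○○
○○●●○○○
○●○○●○○
○○●○●○○
○v○○○○○
t=21: ○○○○○○○
○○○○○○○
○○●●○○○
○●○○●○○
○○●○●○○
<●○○○○○
t=22: ○○○○○○○
○○○○○○○
○○●●○○○
○●○○●○○
^○●○●○○
●●○○○○○
t=23: ○○○○○○○
○○○○○○○
○○●●○○○
○●○○●○○
●>●○●○○
●●○○○○○
t=24: ○○○○○○○
○○○○○○○
○○●●○○○
○●○○●○○
●●●○●○○
●v○○○○○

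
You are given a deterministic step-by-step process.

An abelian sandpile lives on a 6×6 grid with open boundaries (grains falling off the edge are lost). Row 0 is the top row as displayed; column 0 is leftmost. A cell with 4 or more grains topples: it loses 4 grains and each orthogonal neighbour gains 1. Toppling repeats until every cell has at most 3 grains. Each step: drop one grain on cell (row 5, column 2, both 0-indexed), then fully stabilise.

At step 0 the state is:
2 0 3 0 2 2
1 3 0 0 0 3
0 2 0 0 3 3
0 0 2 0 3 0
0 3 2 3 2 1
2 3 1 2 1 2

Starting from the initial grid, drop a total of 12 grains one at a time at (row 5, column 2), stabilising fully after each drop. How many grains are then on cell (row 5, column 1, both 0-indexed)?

t=0: 2 0 3 0 2 2
1 3 0 0 0 3
0 2 0 0 3 3
0 0 2 0 3 0
0 3 2 3 2 1
2 3 1 2 1 2
t=1: 2 0 3 0 2 2
1 3 0 0 0 3
0 2 0 0 3 3
0 0 2 0 3 0
0 3 2 3 2 1
2 3 2 2 1 2
t=2: 2 0 3 0 2 2
1 3 0 0 0 3
0 2 0 0 3 3
0 0 2 0 3 0
0 3 2 3 2 1
2 3 3 2 1 2
t=3: 2 0 3 0 2 2
1 3 0 0 0 3
0 2 0 0 3 3
0 1 3 1 3 0
1 1 1 1 3 1
3 1 3 0 2 2
t=4: 2 0 3 0 2 2
1 3 0 0 0 3
0 2 0 0 3 3
0 1 3 1 3 0
1 1 2 1 3 1
3 2 0 1 2 2
t=5: 2 0 3 0 2 2
1 3 0 0 0 3
0 2 0 0 3 3
0 1 3 1 3 0
1 1 2 1 3 1
3 2 1 1 2 2
t=6: 2 0 3 0 2 2
1 3 0 0 0 3
0 2 0 0 3 3
0 1 3 1 3 0
1 1 2 1 3 1
3 2 2 1 2 2
t=7: 2 0 3 0 2 2
1 3 0 0 0 3
0 2 0 0 3 3
0 1 3 1 3 0
1 1 2 1 3 1
3 2 3 1 2 2
t=8: 2 0 3 0 2 2
1 3 0 0 0 3
0 2 0 0 3 3
0 1 3 1 3 0
1 1 3 1 3 1
3 3 0 2 2 2
t=9: 2 0 3 0 2 2
1 3 0 0 0 3
0 2 0 0 3 3
0 1 3 1 3 0
1 1 3 1 3 1
3 3 1 2 2 2
t=10: 2 0 3 0 2 2
1 3 0 0 0 3
0 2 0 0 3 3
0 1 3 1 3 0
1 1 3 1 3 1
3 3 2 2 2 2
t=11: 2 0 3 0 2 2
1 3 0 0 0 3
0 2 0 0 3 3
0 1 3 1 3 0
1 1 3 1 3 1
3 3 3 2 2 2
t=12: 2 0 3 0 2 2
1 3 0 0 0 3
0 2 1 0 3 3
0 2 0 2 3 0
2 3 1 2 3 1
0 1 2 3 2 2

1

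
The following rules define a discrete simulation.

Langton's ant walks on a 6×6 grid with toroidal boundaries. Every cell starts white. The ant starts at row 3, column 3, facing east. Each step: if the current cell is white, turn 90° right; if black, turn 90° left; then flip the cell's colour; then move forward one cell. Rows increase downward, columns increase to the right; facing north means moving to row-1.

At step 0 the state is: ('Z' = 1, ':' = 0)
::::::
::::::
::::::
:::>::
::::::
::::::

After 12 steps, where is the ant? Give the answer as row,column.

1,3

[0] ::::::
::::::
::::::
:::>::
::::::
::::::
[1] ::::::
::::::
::::::
:::Z::
:::v::
::::::
[2] ::::::
::::::
::::::
:::Z::
::<Z::
::::::
[3] ::::::
::::::
::::::
::^Z::
::ZZ::
::::::
[4] ::::::
::::::
::::::
::Z>::
::ZZ::
::::::
[5] ::::::
::::::
:::^::
::Z:::
::ZZ::
::::::
[6] ::::::
::::::
:::Z>:
::Z:::
::ZZ::
::::::
[7] ::::::
::::::
:::ZZ:
::Z:v:
::ZZ::
::::::
[8] ::::::
::::::
:::ZZ:
::Z<Z:
::ZZ::
::::::
[9] ::::::
::::::
:::^Z:
::ZZZ:
::ZZ::
::::::
[10] ::::::
::::::
::<:Z:
::ZZZ:
::ZZ::
::::::
[11] ::::::
::^:::
::Z:Z:
::ZZZ:
::ZZ::
::::::
[12] ::::::
::Z>::
::Z:Z:
::ZZZ:
::ZZ::
::::::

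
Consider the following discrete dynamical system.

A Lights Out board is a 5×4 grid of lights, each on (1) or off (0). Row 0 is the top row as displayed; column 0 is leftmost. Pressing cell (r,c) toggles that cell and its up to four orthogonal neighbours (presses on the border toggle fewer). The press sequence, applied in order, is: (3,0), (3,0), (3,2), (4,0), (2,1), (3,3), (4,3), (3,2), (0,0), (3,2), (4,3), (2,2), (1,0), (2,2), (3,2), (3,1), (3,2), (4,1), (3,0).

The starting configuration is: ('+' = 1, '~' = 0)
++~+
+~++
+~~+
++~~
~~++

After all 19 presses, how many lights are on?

9

gen 0: ++~+
+~++
+~~+
++~~
~~++
gen 1: ++~+
+~++
~~~+
~~~~
+~++
gen 2: ++~+
+~++
+~~+
++~~
~~++
gen 3: ++~+
+~++
+~++
+~++
~~~+
gen 4: ++~+
+~++
+~++
~~++
++~+
gen 5: ++~+
++++
~+~+
~+++
++~+
gen 6: ++~+
++++
~+~~
~+~~
++~~
gen 7: ++~+
++++
~+~~
~+~+
++++
gen 8: ++~+
++++
~++~
~~+~
++~+
gen 9: ~~~+
~+++
~++~
~~+~
++~+
gen 10: ~~~+
~+++
~+~~
~+~+
++++
gen 11: ~~~+
~+++
~+~~
~+~~
++~~
gen 12: ~~~+
~+~+
~~++
~++~
++~~
gen 13: +~~+
+~~+
+~++
~++~
++~~
gen 14: +~~+
+~++
++~~
~+~~
++~~
gen 15: +~~+
+~++
+++~
~~++
+++~
gen 16: +~~+
+~++
+~+~
++~+
+~+~
gen 17: +~~+
+~++
+~~~
+~+~
+~~~
gen 18: +~~+
+~++
+~~~
+++~
~++~
gen 19: +~~+
+~++
~~~~
~~+~
+++~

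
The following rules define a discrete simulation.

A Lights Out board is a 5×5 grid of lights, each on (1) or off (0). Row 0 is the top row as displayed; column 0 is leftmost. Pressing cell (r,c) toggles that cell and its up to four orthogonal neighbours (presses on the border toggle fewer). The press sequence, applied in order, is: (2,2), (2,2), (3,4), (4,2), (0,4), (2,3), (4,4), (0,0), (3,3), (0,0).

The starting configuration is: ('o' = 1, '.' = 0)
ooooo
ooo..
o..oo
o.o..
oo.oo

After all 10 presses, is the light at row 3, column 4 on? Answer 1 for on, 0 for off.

step 0: ooooo
ooo..
o..oo
o.o..
oo.oo
step 1: ooooo
oo...
ooo.o
o....
oo.oo
step 2: ooooo
ooo..
o..oo
o.o..
oo.oo
step 3: ooooo
ooo..
o..o.
o.ooo
oo.o.
step 4: ooooo
ooo..
o..o.
o..oo
o.o..
step 5: ooo..
ooo.o
o..o.
o..oo
o.o..
step 6: ooo..
ooooo
o.o.o
o...o
o.o..
step 7: ooo..
ooooo
o.o.o
o....
o.ooo
step 8: ..o..
.oooo
o.o.o
o....
o.ooo
step 9: ..o..
.oooo
o.ooo
o.ooo
o.o.o
step 10: ooo..
ooooo
o.ooo
o.ooo
o.o.o

1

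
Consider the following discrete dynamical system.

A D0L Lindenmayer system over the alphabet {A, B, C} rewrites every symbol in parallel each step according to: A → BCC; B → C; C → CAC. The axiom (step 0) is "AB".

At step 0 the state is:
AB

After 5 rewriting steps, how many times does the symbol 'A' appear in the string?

gen 0: AB
gen 1: BCCC
gen 2: CCACCACCAC
gen 3: CACCACBCCCACCACBCCCACCACBCCCAC
gen 4: CACBCCCACCACBCCCACCCACCACCACBCCCACCACBCCCACCCACCACCACBCCCACCACBCCCACCCACCACCACBCCCAC
gen 5: CACBCCCACCCACCACCACBCCCACCACBCCCACCCACCACCACBCCCACCACCACBC…CACCACBCCCACCACCACBCCCACCACBCCCACCACBCCCACCCACCACCACBCCCAC  (len 238)

57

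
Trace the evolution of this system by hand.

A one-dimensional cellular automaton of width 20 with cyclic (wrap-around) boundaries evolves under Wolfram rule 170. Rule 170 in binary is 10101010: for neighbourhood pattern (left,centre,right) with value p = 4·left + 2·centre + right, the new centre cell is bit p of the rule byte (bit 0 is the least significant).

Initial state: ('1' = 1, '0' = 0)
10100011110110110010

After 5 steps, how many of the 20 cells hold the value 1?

11

0) 10100011110110110010
1) 01000111101101100101
2) 10001111011011001010
3) 00011110110110010101
4) 00111101101100101010
5) 01111011011001010100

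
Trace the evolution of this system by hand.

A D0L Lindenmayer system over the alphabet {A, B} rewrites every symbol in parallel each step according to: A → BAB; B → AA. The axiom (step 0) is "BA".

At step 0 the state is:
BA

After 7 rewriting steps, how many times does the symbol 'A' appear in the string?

t=0: BA
t=1: AABAB
t=2: BABBABAABABAA
t=3: AABABAAAABABAABABBABAABABAABABBAB
t=4: BABBABAABABAABABBABBABBABAABABAABABBABAABABAAAABABAABABBABAABABAABABBABAABABAAAABABAA
t=5: AABABAAAABABAABABBABAABABAABABBABAABABAAAABABAAAABABAAAABA…BABBABAABABAAAABABAABABBABAABABAABABBABBABBABAABABAABABBAB  (len 217)
t=6: BABBABAABABAABABBABBABBABAABABAABABBABAABABAAAABABAABABBAB…ABAAAABABAAAABABAAAABABAABABBABAABABAABABBABAABABAAAABABAA  (len 557)
t=7: AABABAAAABABAABABBABAABABAABABBABAABABAAAABABAAAABABAAAABA…BABBABAABABAAAABABAABABBABAABABAABABBABBABBABAABABAABABBAB  (len 1425)

803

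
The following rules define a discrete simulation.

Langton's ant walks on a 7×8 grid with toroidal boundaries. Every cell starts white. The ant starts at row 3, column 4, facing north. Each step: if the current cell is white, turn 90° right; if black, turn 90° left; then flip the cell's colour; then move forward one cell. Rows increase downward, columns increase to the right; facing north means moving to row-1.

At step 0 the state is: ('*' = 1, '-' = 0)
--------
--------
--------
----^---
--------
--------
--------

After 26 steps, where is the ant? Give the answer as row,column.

6,3

[0] --------
--------
--------
----^---
--------
--------
--------
[1] --------
--------
--------
----*>--
--------
--------
--------
[2] --------
--------
--------
----**--
-----v--
--------
--------
[3] --------
--------
--------
----**--
----<*--
--------
--------
[4] --------
--------
--------
----^*--
----**--
--------
--------
[5] --------
--------
--------
---<-*--
----**--
--------
--------
[6] --------
--------
---^----
---*-*--
----**--
--------
--------
[7] --------
--------
---*>---
---*-*--
----**--
--------
--------
[8] --------
--------
---**---
---*v*--
----**--
--------
--------
[9] --------
--------
---**---
---<**--
----**--
--------
--------
[10] --------
--------
---**---
----**--
---v**--
--------
--------
[11] --------
--------
---**---
----**--
--<***--
--------
--------
[12] --------
--------
---**---
--^-**--
--****--
--------
--------
[13] --------
--------
---**---
--*>**--
--****--
--------
--------
[14] --------
--------
---**---
--****--
--*v**--
--------
--------
[15] --------
--------
---**---
--****--
--*->*--
--------
--------
[16] --------
--------
---**---
--**^*--
--*--*--
--------
--------
[17] --------
--------
---**---
--*<-*--
--*--*--
--------
--------
[18] --------
--------
---**---
--*--*--
--*v-*--
--------
--------
[19] --------
--------
---**---
--*--*--
--<*-*--
--------
--------
[20] --------
--------
---**---
--*--*--
---*-*--
--v-----
--------
[21] --------
--------
---**---
--*--*--
---*-*--
-<*-----
--------
[22] --------
--------
---**---
--*--*--
-^-*-*--
-**-----
--------
[23] --------
--------
---**---
--*--*--
-*>*-*--
-**-----
--------
[24] --------
--------
---**---
--*--*--
-***-*--
-*v-----
--------
[25] --------
--------
---**---
--*--*--
-***-*--
-*->----
--------
[26] --------
--------
---**---
--*--*--
-***-*--
-*-*----
---v----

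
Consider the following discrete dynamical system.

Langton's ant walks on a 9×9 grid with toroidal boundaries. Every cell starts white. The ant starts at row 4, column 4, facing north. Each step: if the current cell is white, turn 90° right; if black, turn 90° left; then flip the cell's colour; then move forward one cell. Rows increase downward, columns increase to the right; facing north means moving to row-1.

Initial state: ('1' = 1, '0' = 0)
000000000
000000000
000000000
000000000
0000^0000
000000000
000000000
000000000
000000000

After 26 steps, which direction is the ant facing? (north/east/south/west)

t=0: 000000000
000000000
000000000
000000000
0000^0000
000000000
000000000
000000000
000000000
t=1: 000000000
000000000
000000000
000000000
00001>000
000000000
000000000
000000000
000000000
t=2: 000000000
000000000
000000000
000000000
000011000
00000v000
000000000
000000000
000000000
t=3: 000000000
000000000
000000000
000000000
000011000
0000<1000
000000000
000000000
000000000
t=4: 000000000
000000000
000000000
000000000
0000^1000
000011000
000000000
000000000
000000000
t=5: 000000000
000000000
000000000
000000000
000<01000
000011000
000000000
000000000
000000000
t=6: 000000000
000000000
000000000
000^00000
000101000
000011000
000000000
000000000
000000000
t=7: 000000000
000000000
000000000
0001>0000
000101000
000011000
000000000
000000000
000000000
t=8: 000000000
000000000
000000000
000110000
0001v1000
000011000
000000000
000000000
000000000
t=9: 000000000
000000000
000000000
000110000
000<11000
000011000
000000000
000000000
000000000
t=10: 000000000
000000000
000000000
000110000
000011000
000v11000
000000000
000000000
000000000
t=11: 000000000
000000000
000000000
000110000
000011000
00<111000
000000000
000000000
000000000
t=12: 000000000
000000000
000000000
000110000
00^011000
001111000
000000000
000000000
000000000
t=13: 000000000
000000000
000000000
000110000
001>11000
001111000
000000000
000000000
000000000
t=14: 000000000
000000000
000000000
000110000
001111000
001v11000
000000000
000000000
000000000
t=15: 000000000
000000000
000000000
000110000
001111000
0010>1000
000000000
000000000
000000000
t=16: 000000000
000000000
000000000
000110000
0011^1000
001001000
000000000
000000000
000000000
t=17: 000000000
000000000
000000000
000110000
001<01000
001001000
000000000
000000000
000000000
t=18: 000000000
000000000
000000000
000110000
001001000
001v01000
000000000
000000000
000000000
t=19: 000000000
000000000
000000000
000110000
001001000
00<101000
000000000
000000000
000000000
t=20: 000000000
000000000
000000000
000110000
001001000
000101000
00v000000
000000000
000000000
t=21: 000000000
000000000
000000000
000110000
001001000
000101000
0<1000000
000000000
000000000
t=22: 000000000
000000000
000000000
000110000
001001000
0^0101000
011000000
000000000
000000000
t=23: 000000000
000000000
000000000
000110000
001001000
01>101000
011000000
000000000
000000000
t=24: 000000000
000000000
000000000
000110000
001001000
011101000
01v000000
000000000
000000000
t=25: 000000000
000000000
000000000
000110000
001001000
011101000
010>00000
000000000
000000000
t=26: 000000000
000000000
000000000
000110000
001001000
011101000
010100000
000v00000
000000000

south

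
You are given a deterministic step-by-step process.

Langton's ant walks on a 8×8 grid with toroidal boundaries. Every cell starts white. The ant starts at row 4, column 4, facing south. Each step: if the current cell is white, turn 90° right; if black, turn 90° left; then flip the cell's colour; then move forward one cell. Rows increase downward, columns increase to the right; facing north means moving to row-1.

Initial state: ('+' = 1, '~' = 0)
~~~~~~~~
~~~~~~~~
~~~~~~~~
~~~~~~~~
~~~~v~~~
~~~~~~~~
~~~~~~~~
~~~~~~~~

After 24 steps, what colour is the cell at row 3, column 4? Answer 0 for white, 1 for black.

0

k=0  ~~~~~~~~
~~~~~~~~
~~~~~~~~
~~~~~~~~
~~~~v~~~
~~~~~~~~
~~~~~~~~
~~~~~~~~
k=1  ~~~~~~~~
~~~~~~~~
~~~~~~~~
~~~~~~~~
~~~<+~~~
~~~~~~~~
~~~~~~~~
~~~~~~~~
k=2  ~~~~~~~~
~~~~~~~~
~~~~~~~~
~~~^~~~~
~~~++~~~
~~~~~~~~
~~~~~~~~
~~~~~~~~
k=3  ~~~~~~~~
~~~~~~~~
~~~~~~~~
~~~+>~~~
~~~++~~~
~~~~~~~~
~~~~~~~~
~~~~~~~~
k=4  ~~~~~~~~
~~~~~~~~
~~~~~~~~
~~~++~~~
~~~+v~~~
~~~~~~~~
~~~~~~~~
~~~~~~~~
k=5  ~~~~~~~~
~~~~~~~~
~~~~~~~~
~~~++~~~
~~~+~>~~
~~~~~~~~
~~~~~~~~
~~~~~~~~
k=6  ~~~~~~~~
~~~~~~~~
~~~~~~~~
~~~++~~~
~~~+~+~~
~~~~~v~~
~~~~~~~~
~~~~~~~~
k=7  ~~~~~~~~
~~~~~~~~
~~~~~~~~
~~~++~~~
~~~+~+~~
~~~~<+~~
~~~~~~~~
~~~~~~~~
k=8  ~~~~~~~~
~~~~~~~~
~~~~~~~~
~~~++~~~
~~~+^+~~
~~~~++~~
~~~~~~~~
~~~~~~~~
k=9  ~~~~~~~~
~~~~~~~~
~~~~~~~~
~~~++~~~
~~~++>~~
~~~~++~~
~~~~~~~~
~~~~~~~~
k=10  ~~~~~~~~
~~~~~~~~
~~~~~~~~
~~~++^~~
~~~++~~~
~~~~++~~
~~~~~~~~
~~~~~~~~
k=11  ~~~~~~~~
~~~~~~~~
~~~~~~~~
~~~+++>~
~~~++~~~
~~~~++~~
~~~~~~~~
~~~~~~~~
k=12  ~~~~~~~~
~~~~~~~~
~~~~~~~~
~~~++++~
~~~++~v~
~~~~++~~
~~~~~~~~
~~~~~~~~
k=13  ~~~~~~~~
~~~~~~~~
~~~~~~~~
~~~++++~
~~~++<+~
~~~~++~~
~~~~~~~~
~~~~~~~~
k=14  ~~~~~~~~
~~~~~~~~
~~~~~~~~
~~~++^+~
~~~++++~
~~~~++~~
~~~~~~~~
~~~~~~~~
k=15  ~~~~~~~~
~~~~~~~~
~~~~~~~~
~~~+<~+~
~~~++++~
~~~~++~~
~~~~~~~~
~~~~~~~~
k=16  ~~~~~~~~
~~~~~~~~
~~~~~~~~
~~~+~~+~
~~~+v++~
~~~~++~~
~~~~~~~~
~~~~~~~~
k=17  ~~~~~~~~
~~~~~~~~
~~~~~~~~
~~~+~~+~
~~~+~>+~
~~~~++~~
~~~~~~~~
~~~~~~~~
k=18  ~~~~~~~~
~~~~~~~~
~~~~~~~~
~~~+~^+~
~~~+~~+~
~~~~++~~
~~~~~~~~
~~~~~~~~
k=19  ~~~~~~~~
~~~~~~~~
~~~~~~~~
~~~+~+>~
~~~+~~+~
~~~~++~~
~~~~~~~~
~~~~~~~~
k=20  ~~~~~~~~
~~~~~~~~
~~~~~~^~
~~~+~+~~
~~~+~~+~
~~~~++~~
~~~~~~~~
~~~~~~~~
k=21  ~~~~~~~~
~~~~~~~~
~~~~~~+>
~~~+~+~~
~~~+~~+~
~~~~++~~
~~~~~~~~
~~~~~~~~
k=22  ~~~~~~~~
~~~~~~~~
~~~~~~++
~~~+~+~v
~~~+~~+~
~~~~++~~
~~~~~~~~
~~~~~~~~
k=23  ~~~~~~~~
~~~~~~~~
~~~~~~++
~~~+~+<+
~~~+~~+~
~~~~++~~
~~~~~~~~
~~~~~~~~
k=24  ~~~~~~~~
~~~~~~~~
~~~~~~^+
~~~+~+++
~~~+~~+~
~~~~++~~
~~~~~~~~
~~~~~~~~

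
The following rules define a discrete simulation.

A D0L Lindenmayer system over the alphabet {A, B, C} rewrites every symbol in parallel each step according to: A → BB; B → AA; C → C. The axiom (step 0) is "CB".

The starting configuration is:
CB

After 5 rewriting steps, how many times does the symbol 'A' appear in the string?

32

t=0: CB
t=1: CAA
t=2: CBBBB
t=3: CAAAAAAAA
t=4: CBBBBBBBBBBBBBBBB
t=5: CAAAAAAAAAAAAAAAAAAAAAAAAAAAAAAAA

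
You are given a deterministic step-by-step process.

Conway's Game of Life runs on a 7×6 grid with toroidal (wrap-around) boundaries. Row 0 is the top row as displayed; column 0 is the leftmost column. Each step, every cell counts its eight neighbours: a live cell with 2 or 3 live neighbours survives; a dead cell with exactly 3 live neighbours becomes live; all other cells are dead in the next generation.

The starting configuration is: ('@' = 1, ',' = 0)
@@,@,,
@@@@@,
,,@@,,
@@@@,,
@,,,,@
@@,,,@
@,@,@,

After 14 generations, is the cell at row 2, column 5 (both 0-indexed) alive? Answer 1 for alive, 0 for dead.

1

t=0: @@,@,,
@@@@@,
,,@@,,
@@@@,,
@,,,,@
@@,,,@
@,@,@,
t=1: ,,,,,,
@,,,@@
,,,,,@
@,,@@@
,,,,@,
,,,,@,
,,@@@,
t=2: ,,,,,,
@,,,@@
,,,@,,
@,,@,,
,,,,,,
,,,,@@
,,,@@,
t=3: ,,,@,,
,,,,@@
@,,@,,
,,,,,,
,,,,@@
,,,@@@
,,,@@@
t=4: ,,,@,,
,,,@@@
,,,,@@
,,,,@@
,,,@,@
@,,,,,
,,@,,@
t=5: ,,@@,@
,,,@,@
@,,,,,
@,,@,,
@,,,,@
@,,,@@
,,,,,,
t=6: ,,@@,,
@,@@,@
@,,,@@
@@,,,,
,@,,,,
@,,,@,
@,,@,,
t=7: @,,,,@
@,@,,,
,,@@@,
,@,,,,
,@,,,@
@@,,,@
,@@@@@
t=8: ,,,,,,
@,@,@,
,,@@,,
@@,@@,
,@@,,@
,,,@,,
,,@@,,
t=9: ,@@,,,
,@@,,,
@,,,,,
@,,,@@
,@,,,@
,@,@@,
,,@@,,
t=10: ,,,,,,
@,@,,,
@,,,,,
,@,,@,
,@@@,,
@@,@@,
,,,,@,
t=11: ,,,,,,
,@,,,,
@,,,,@
@@,@,,
,,,,,@
@@,,@@
,,,@@@
t=12: ,,,,@,
@,,,,,
,,@,,@
,@,,@,
,,@,,,
,,,@,,
,,,@,,
t=13: ,,,,,,
,,,,,@
@@,,,@
,@@@,,
,,@@,,
,,@@,,
,,,@@,
t=14: ,,,,@,
,,,,,@
,@,,@@
,,,@@,
,,,,@,
,,,,,,
,,@@@,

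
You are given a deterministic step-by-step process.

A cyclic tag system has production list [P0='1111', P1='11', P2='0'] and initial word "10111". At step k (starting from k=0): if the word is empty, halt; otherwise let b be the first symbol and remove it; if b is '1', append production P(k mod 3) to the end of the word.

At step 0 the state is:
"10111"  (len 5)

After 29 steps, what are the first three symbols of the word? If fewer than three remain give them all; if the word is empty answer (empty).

111

gen 0: "10111"  (len 5)
gen 1: "01111111"  (len 8)
gen 2: "1111111"  (len 7)
gen 3: "1111110"  (len 7)
gen 4: "1111101111"  (len 10)
gen 5: "11110111111"  (len 11)
gen 6: "11101111110"  (len 11)
gen 7: "11011111101111"  (len 14)
gen 8: "101111110111111"  (len 15)
gen 9: "011111101111110"  (len 15)
gen 10: "11111101111110"  (len 14)
gen 11: "111110111111011"  (len 15)
gen 12: "111101111110110"  (len 15)
gen 13: "111011111101101111"  (len 18)
gen 14: "1101111110110111111"  (len 19)
gen 15: "1011111101101111110"  (len 19)
gen 16: "0111111011011111101111"  (len 22)
gen 17: "111111011011111101111"  (len 21)
gen 18: "111110110111111011110"  (len 21)
gen 19: "111101101111110111101111"  (len 24)
gen 20: "1110110111111011110111111"  (len 25)
gen 21: "1101101111110111101111110"  (len 25)
gen 22: "1011011111101111011111101111"  (len 28)
gen 23: "01101111110111101111110111111"  (len 29)
gen 24: "1101111110111101111110111111"  (len 28)
gen 25: "1011111101111011111101111111111"  (len 31)
gen 26: "01111110111101111110111111111111"  (len 32)
gen 27: "1111110111101111110111111111111"  (len 31)
gen 28: "1111101111011111101111111111111111"  (len 34)
gen 29: "11110111101111110111111111111111111"  (len 35)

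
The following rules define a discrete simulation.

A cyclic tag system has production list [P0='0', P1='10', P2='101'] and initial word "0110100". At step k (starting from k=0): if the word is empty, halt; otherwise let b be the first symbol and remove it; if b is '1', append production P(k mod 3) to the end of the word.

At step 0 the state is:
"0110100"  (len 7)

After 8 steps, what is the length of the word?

8

gen 0: "0110100"  (len 7)
gen 1: "110100"  (len 6)
gen 2: "1010010"  (len 7)
gen 3: "010010101"  (len 9)
gen 4: "10010101"  (len 8)
gen 5: "001010110"  (len 9)
gen 6: "01010110"  (len 8)
gen 7: "1010110"  (len 7)
gen 8: "01011010"  (len 8)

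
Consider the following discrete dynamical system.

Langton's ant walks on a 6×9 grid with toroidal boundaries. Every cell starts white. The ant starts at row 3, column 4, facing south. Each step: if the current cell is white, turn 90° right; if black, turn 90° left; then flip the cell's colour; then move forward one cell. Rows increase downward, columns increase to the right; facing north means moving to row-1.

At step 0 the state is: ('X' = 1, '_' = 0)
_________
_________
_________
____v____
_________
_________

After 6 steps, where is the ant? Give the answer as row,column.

k=0  _________
_________
_________
____v____
_________
_________
k=1  _________
_________
_________
___<X____
_________
_________
k=2  _________
_________
___^_____
___XX____
_________
_________
k=3  _________
_________
___X>____
___XX____
_________
_________
k=4  _________
_________
___XX____
___Xv____
_________
_________
k=5  _________
_________
___XX____
___X_>___
_________
_________
k=6  _________
_________
___XX____
___X_X___
_____v___
_________

4,5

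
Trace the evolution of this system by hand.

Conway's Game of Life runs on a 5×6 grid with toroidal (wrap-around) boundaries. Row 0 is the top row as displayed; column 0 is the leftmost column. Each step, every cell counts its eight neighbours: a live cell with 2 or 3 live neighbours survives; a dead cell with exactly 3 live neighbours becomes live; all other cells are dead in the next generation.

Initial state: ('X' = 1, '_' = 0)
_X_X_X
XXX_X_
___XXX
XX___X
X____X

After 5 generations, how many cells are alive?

k=0  _X_X_X
XXX_X_
___XXX
XX___X
X____X
k=1  ___X__
_X____
___X__
_X____
__X___
k=2  __X___
__X___
__X___
__X___
__X___
k=3  _XXX__
_XXX__
_XXX__
_XXX__
_XXX__
k=4  X___X_
X___X_
X___X_
X___X_
X___X_
k=5  XX_XX_
XX_XX_
XX_XX_
XX_XX_
XX_XX_

20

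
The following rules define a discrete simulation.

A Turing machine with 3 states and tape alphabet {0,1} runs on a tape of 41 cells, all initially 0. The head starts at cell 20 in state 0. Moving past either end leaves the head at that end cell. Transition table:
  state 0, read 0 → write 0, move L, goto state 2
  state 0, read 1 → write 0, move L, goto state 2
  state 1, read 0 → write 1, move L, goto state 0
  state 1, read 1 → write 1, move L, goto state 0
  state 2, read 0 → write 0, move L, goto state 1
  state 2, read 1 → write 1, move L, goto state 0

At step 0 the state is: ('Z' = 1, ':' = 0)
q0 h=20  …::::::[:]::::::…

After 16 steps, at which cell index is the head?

4

0) q0 h=20  …::::::[:]::::::…
1) q2 h=19  …::::::[:]::::::…
2) q1 h=18  …::::::[:]::::::…
3) q0 h=17  …::::::[:]Z:::::…
4) q2 h=16  …::::::[:]:Z::::…
5) q1 h=15  …::::::[:]::Z:::…
6) q0 h=14  …::::::[:]Z::Z::…
7) q2 h=13  …::::::[:]:Z::Z:…
8) q1 h=12  …::::::[:]::Z::Z…
9) q0 h=11  …::::::[:]Z::Z::…
10) q2 h=10  …::::::[:]:Z::Z:…
11) q1 h= 9  …::::::[:]::Z::Z…
12) q0 h= 8  …::::::[:]Z::Z::…
13) q2 h= 7  …::::::[:]:Z::Z:…
14) q1 h= 6  |::::::[:]::Z::Z…
15) q0 h= 5  |:::::[:]Z::Z::…
16) q2 h= 4  |::::[:]:Z::Z:…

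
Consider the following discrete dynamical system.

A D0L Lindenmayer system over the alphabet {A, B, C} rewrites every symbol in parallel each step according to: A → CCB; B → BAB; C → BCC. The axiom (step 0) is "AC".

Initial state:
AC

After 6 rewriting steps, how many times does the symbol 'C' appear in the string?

k=0  AC
k=1  CCBBCC
k=2  BCCBCCBABBABBCCBCC
k=3  BABBCCBCCBABBCCBCCBABCCBBABBABCCBBABBABBCCBCCBABBCCBCC
k=4  BABCCBBABBABBCCBCCBABBCCBCCBABCCBBABBABBCCBCCBABBCCBCCBABC…BBABBABCCBBABBABBCCBCCBABBCCBCCBABCCBBABBABBCCBCCBABBCCBCC  (len 162)
k=5  BABCCBBABBCCBCCBABBABCCBBABBABCCBBABBABBCCBCCBABBCCBCCBABC…BBABBABCCBBABBABBCCBCCBABBCCBCCBABCCBBABBABBCCBCCBABBCCBCC  (len 486)
k=6  BABCCBBABBCCBCCBABBABCCBBABBABBCCBCCBABBCCBCCBABCCBBABBABC…BBABBABCCBBABBABBCCBCCBABBCCBCCBABCCBBABBABBCCBCCBABBCCBCC  (len 1458)

488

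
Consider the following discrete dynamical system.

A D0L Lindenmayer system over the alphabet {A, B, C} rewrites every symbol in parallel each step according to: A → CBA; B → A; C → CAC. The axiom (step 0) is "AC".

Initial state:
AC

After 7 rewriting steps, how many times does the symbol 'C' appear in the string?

k=0  AC
k=1  CBACAC
k=2  CACACBACACCBACAC
k=3  CACCBACACCBACACACBACACCBACACCACACBACACCBACAC
k=4  CACCBACACCACACBACACCBACACCACACBACACCBACACCBACACACBACACCBACACCACACBACACCBACACCACCBACACCBACACACBACACCBACACCACACBACACCBACAC
k=5  CACCBACACCACACBACACCBACACCACCBACACCBACACACBACACCBACACCACAC…CACBACACCBACACCACCBACACCBACACACBACACCBACACCACACBACACCBACAC  (len 328)
k=6  CACCBACACCACACBACACCBACACCACCBACACCBACACACBACACCBACACCACAC…CACBACACCBACACCACCBACACCBACACACBACACCBACACCACACBACACCBACAC  (len 896)
k=7  CACCBACACCACACBACACCBACACCACCBACACCBACACACBACACCBACACCACAC…CACBACACCBACACCACCBACACCBACACACBACACCBACACCACACBACACCBACAC  (len 2448)

1224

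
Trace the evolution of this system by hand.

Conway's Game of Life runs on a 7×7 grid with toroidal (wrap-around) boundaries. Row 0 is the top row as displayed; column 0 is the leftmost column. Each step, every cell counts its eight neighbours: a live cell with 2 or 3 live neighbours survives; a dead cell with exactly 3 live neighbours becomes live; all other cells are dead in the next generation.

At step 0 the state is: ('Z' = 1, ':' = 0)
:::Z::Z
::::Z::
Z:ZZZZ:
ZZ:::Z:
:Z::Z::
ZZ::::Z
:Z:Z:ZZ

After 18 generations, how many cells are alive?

t=0: :::Z::Z
::::Z::
Z:ZZZZ:
ZZ:::Z:
:Z::Z::
ZZ::::Z
:Z:Z:ZZ
t=1: Z:ZZ::Z
::Z:::Z
Z:ZZ:Z:
Z::::Z:
::Z::Z:
:Z::Z:Z
:Z::ZZ:
t=2: Z:ZZZ:Z
::::ZZ:
Z:ZZZZ:
::ZZ:Z:
ZZ::ZZ:
ZZZZZ:Z
:Z::Z::
t=3: ZZZ:::Z
Z::::::
:ZZ::::
Z::::::
:::::::
::::::Z
:::::::
t=4: ZZ::::Z
::::::Z
ZZ:::::
:Z:::::
:::::::
:::::::
:Z::::Z
t=5: :Z:::ZZ
::::::Z
ZZ:::::
ZZ:::::
:::::::
:::::::
:Z::::Z
t=6: :::::ZZ
:Z:::ZZ
:Z::::Z
ZZ:::::
:::::::
:::::::
:::::ZZ
t=7: ::::Z::
:::::::
:ZZ::ZZ
ZZ:::::
:::::::
:::::::
:::::ZZ
t=8: :::::Z:
:::::Z:
:ZZ:::Z
ZZZ:::Z
:::::::
:::::::
:::::Z:
t=9: ::::ZZZ
:::::ZZ
::Z::ZZ
::Z:::Z
ZZ:::::
:::::::
:::::::
t=10: ::::Z:Z
Z::::::
Z::::::
::Z::ZZ
ZZ:::::
:::::::
:::::Z:
t=11: :::::ZZ
Z:::::Z
ZZ:::::
::::::Z
ZZ::::Z
:::::::
:::::Z:
t=12: Z::::Z:
:Z:::Z:
:Z:::::
::::::Z
Z:::::Z
Z:::::Z
:::::ZZ
t=13: Z:::ZZ:
ZZ::::Z
Z::::::
::::::Z
:::::Z:
:::::::
:::::Z:
t=14: ZZ::ZZ:
:Z:::Z:
:Z:::::
::::::Z
:::::::
:::::::
::::ZZZ
t=15: ZZ:::::
:ZZ:ZZZ
Z::::::
:::::::
:::::::
:::::Z:
Z:::Z:Z
t=16: ::ZZZ::
::Z::ZZ
ZZ:::ZZ
:::::::
:::::::
:::::ZZ
ZZ:::ZZ
t=17: ::ZZZ::
::Z::::
ZZ:::Z:
Z:::::Z
:::::::
:::::Z:
ZZZZ:::
t=18: ::::Z::
::Z:Z::
ZZ:::::
ZZ::::Z
::::::Z
:ZZ::::
:Z:::::

12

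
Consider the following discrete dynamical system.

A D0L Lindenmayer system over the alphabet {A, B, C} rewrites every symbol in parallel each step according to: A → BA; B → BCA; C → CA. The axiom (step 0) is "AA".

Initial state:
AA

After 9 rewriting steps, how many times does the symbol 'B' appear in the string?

[0] AA
[1] BABA
[2] BCABABCABA
[3] BCACABABCABABCACABABCABA
[4] BCACABACABABCABABCACABABCABABCACABACABABCABABCACABABCABA
[5] BCACABACABABCABACABABCABABCACABABCABABCACABACABABCABABCACA…CABABCABACABABCABABCACABABCABABCACABACABABCABABCACABABCABA  (len 130)
[6] BCACABACABABCABACABABCABABCACABABCABACABABCABABCACABABCABA…CABABCABACABABCABABCACABABCABABCACABACABABCABABCACABABCABA  (len 302)
[7] BCACABACABABCABACABABCABABCACABABCABACABABCABABCACABABCABA…CABABCABACABABCABABCACABABCABABCACABACABABCABABCACABABCABA  (len 702)
[8] BCACABACABABCABACABABCABABCACABABCABACABABCABABCACABABCABA…CABABCABACABABCABABCACABABCABABCACABACABABCABABCACABABCABA  (len 1632)
[9] BCACABACABABCABACABABCABABCACABABCABACABABCABABCACABABCABA…CABABCABACABABCABABCACABABCABABCACABACABABCABABCACABABCABA  (len 3794)

1232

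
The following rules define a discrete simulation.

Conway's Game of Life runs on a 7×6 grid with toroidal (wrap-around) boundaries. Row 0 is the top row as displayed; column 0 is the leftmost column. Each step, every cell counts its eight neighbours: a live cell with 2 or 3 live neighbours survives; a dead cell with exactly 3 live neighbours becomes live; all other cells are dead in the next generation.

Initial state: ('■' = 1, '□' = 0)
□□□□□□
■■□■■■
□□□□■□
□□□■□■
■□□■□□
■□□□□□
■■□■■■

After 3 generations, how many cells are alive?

[0] □□□□□□
■■□■■■
□□□□■□
□□□■□■
■□□■□□
■□□□□□
■■□■■■
[1] □□□□□□
■□□■■■
□□■□□□
□□□■□■
■□□□■■
□□■■□□
■■□□■■
[2] □■□■□□
□□□■■■
■□■□□□
■□□■□■
■□■□□■
□□■■□□
■■■■■■
[3] □■□□□□
■■□■■■
■■■□□□
□□■■■□
■□■□□■
□□□□□□
■□□□□■

17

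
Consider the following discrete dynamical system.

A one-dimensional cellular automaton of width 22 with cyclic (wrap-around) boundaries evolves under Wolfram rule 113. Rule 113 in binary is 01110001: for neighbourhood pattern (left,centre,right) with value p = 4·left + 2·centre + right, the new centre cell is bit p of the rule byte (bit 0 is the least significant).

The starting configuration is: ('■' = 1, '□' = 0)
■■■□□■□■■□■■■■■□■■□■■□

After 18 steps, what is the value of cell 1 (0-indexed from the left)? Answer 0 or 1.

gen 0: ■■■□□■□■■□■■■■■□■■□■■□
gen 1: □□■■□□■□■■□□□□■■□■■□■■
gen 2: ■□□■■□□■□■■■■□□■■□■■□■
gen 3: ■■□□■■□□■□□□■■□□■■□■■□
gen 4: □■■□□■■□□■■□□■■□□■■□■■
gen 5: ■□■■□□■■□□■■□□■■□□■■□■
gen 6: ■■□■■□□■■□□■■□□■■□□■■□
gen 7: □■■□■■□□■■□□■■□□■■□□■■
gen 8: ■□■■□■■□□■■□□■■□□■■□□■
gen 9: ■■□■■□■■□□■■□□■■□□■■□□
gen 10: □■■□■■□■■□□■■□□■■□□■■□
gen 11: □□■■□■■□■■□□■■□□■■□□■■
gen 12: ■□□■■□■■□■■□□■■□□■■□□■
gen 13: ■■□□■■□■■□■■□□■■□□■■□□
gen 14: □■■□□■■□■■□■■□□■■□□■■□
gen 15: □□■■□□■■□■■□■■□□■■□□■■
gen 16: ■□□■■□□■■□■■□■■□□■■□□■
gen 17: ■■□□■■□□■■□■■□■■□□■■□□
gen 18: □■■□□■■□□■■□■■□■■□□■■□

1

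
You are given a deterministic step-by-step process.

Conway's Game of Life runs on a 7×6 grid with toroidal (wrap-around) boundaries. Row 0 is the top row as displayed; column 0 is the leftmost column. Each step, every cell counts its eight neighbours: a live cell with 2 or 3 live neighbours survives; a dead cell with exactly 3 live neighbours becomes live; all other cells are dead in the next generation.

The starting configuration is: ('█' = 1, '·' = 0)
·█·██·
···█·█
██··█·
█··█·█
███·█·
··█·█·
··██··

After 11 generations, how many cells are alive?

gen 0: ·█·██·
···█·█
██··█·
█··█·█
███·█·
··█·█·
··██··
gen 1: ······
·█·█·█
·███··
···█··
█·█·█·
····██
·█····
gen 2: █·█···
██·██·
██·█··
····█·
····█·
██·███
······
gen 3: █·██·█
···██·
██·█··
···███
█·····
█··███
··███·
gen 4: ·█···█
······
█·····
·█████
█·····
███···
······
gen 5: ······
█·····
██████
·█████
····█·
██····
··█···
gen 6: ······
█·███·
······
······
····█·
·█····
·█····
gen 7: ·███··
···█··
···█··
······
······
······
······
gen 8: ··██··
···██·
······
······
······
······
··█···
gen 9: ··█·█·
··███·
······
······
······
······
··██··
gen 10: ·█··█·
··█·█·
···█··
······
······
······
··██··
gen 11: ·█··█·
··█·█·
···█··
······
······
······
··██··

7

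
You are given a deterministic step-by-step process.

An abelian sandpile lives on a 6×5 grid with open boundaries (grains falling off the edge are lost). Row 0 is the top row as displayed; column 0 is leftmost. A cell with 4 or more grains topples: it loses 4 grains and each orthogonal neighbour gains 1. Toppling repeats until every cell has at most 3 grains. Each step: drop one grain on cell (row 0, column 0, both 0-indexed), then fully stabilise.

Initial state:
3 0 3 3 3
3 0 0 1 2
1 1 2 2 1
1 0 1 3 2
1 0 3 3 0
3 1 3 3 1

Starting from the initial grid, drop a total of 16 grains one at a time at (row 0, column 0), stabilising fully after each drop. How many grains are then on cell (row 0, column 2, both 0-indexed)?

1

[0] 3 0 3 3 3
3 0 0 1 2
1 1 2 2 1
1 0 1 3 2
1 0 3 3 0
3 1 3 3 1
[1] 1 1 3 3 3
0 1 0 1 2
2 1 2 2 1
1 0 1 3 2
1 0 3 3 0
3 1 3 3 1
[2] 2 1 3 3 3
0 1 0 1 2
2 1 2 2 1
1 0 1 3 2
1 0 3 3 0
3 1 3 3 1
[3] 3 1 3 3 3
0 1 0 1 2
2 1 2 2 1
1 0 1 3 2
1 0 3 3 0
3 1 3 3 1
[4] 0 2 3 3 3
1 1 0 1 2
2 1 2 2 1
1 0 1 3 2
1 0 3 3 0
3 1 3 3 1
[5] 1 2 3 3 3
1 1 0 1 2
2 1 2 2 1
1 0 1 3 2
1 0 3 3 0
3 1 3 3 1
[6] 2 2 3 3 3
1 1 0 1 2
2 1 2 2 1
1 0 1 3 2
1 0 3 3 0
3 1 3 3 1
[7] 3 2 3 3 3
1 1 0 1 2
2 1 2 2 1
1 0 1 3 2
1 0 3 3 0
3 1 3 3 1
[8] 0 3 3 3 3
2 1 0 1 2
2 1 2 2 1
1 0 1 3 2
1 0 3 3 0
3 1 3 3 1
[9] 1 3 3 3 3
2 1 0 1 2
2 1 2 2 1
1 0 1 3 2
1 0 3 3 0
3 1 3 3 1
[10] 2 3 3 3 3
2 1 0 1 2
2 1 2 2 1
1 0 1 3 2
1 0 3 3 0
3 1 3 3 1
[11] 3 3 3 3 3
2 1 0 1 2
2 1 2 2 1
1 0 1 3 2
1 0 3 3 0
3 1 3 3 1
[12] 1 1 1 1 0
3 2 1 2 3
2 1 2 2 1
1 0 1 3 2
1 0 3 3 0
3 1 3 3 1
[13] 2 1 1 1 0
3 2 1 2 3
2 1 2 2 1
1 0 1 3 2
1 0 3 3 0
3 1 3 3 1
[14] 3 1 1 1 0
3 2 1 2 3
2 1 2 2 1
1 0 1 3 2
1 0 3 3 0
3 1 3 3 1
[15] 1 2 1 1 0
0 3 1 2 3
3 1 2 2 1
1 0 1 3 2
1 0 3 3 0
3 1 3 3 1
[16] 2 2 1 1 0
0 3 1 2 3
3 1 2 2 1
1 0 1 3 2
1 0 3 3 0
3 1 3 3 1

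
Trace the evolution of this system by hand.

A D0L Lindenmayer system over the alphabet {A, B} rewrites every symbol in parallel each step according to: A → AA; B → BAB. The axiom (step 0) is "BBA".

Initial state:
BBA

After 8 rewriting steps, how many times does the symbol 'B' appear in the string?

512

step 0: BBA
step 1: BABBABAA
step 2: BABAABABBABAABABAAAA
step 3: BABAABABAAAABABAABABBABAABABAAAABABAABABAAAAAAAA
step 4: BABAABABAAAABABAABABAAAAAAAABABAABABAAAABABAABABBABAABABAAAABABAABABAAAAAAAABABAABABAAAABABAABABAAAAAAAAAAAAAAAA
step 5: BABAABABAAAABABAABABAAAAAAAABABAABABAAAABABAABABAAAAAAAAAA…AAAAAABABAABABAAAABABAABABAAAAAAAAAAAAAAAAAAAAAAAAAAAAAAAA  (len 256)
step 6: BABAABABAAAABABAABABAAAAAAAABABAABABAAAABABAABABAAAAAAAAAA…AAAAAAAAAAAAAAAAAAAAAAAAAAAAAAAAAAAAAAAAAAAAAAAAAAAAAAAAAA  (len 576)
step 7: BABAABABAAAABABAABABAAAAAAAABABAABABAAAABABAABABAAAAAAAAAA…AAAAAAAAAAAAAAAAAAAAAAAAAAAAAAAAAAAAAAAAAAAAAAAAAAAAAAAAAA  (len 1280)
step 8: BABAABABAAAABABAABABAAAAAAAABABAABABAAAABABAABABAAAAAAAAAA…AAAAAAAAAAAAAAAAAAAAAAAAAAAAAAAAAAAAAAAAAAAAAAAAAAAAAAAAAA  (len 2816)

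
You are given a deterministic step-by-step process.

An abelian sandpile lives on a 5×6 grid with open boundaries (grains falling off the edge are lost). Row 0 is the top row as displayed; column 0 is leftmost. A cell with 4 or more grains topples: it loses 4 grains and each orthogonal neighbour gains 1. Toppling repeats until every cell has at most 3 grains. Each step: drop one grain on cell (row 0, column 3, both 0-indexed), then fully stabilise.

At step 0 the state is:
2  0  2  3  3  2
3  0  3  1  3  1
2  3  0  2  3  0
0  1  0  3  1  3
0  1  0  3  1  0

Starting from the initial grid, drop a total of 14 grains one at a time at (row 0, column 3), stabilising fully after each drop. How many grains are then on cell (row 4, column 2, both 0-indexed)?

step 0: 2  0  2  3  3  2
3  0  3  1  3  1
2  3  0  2  3  0
0  1  0  3  1  3
0  1  0  3  1  0
step 1: 2  0  3  1  1  3
3  0  3  3  1  2
2  3  0  3  0  1
0  1  0  3  2  3
0  1  0  3  1  0
step 2: 2  0  3  2  1  3
3  0  3  3  1  2
2  3  0  3  0  1
0  1  0  3  2  3
0  1  0  3  1  0
step 3: 2  0  3  3  1  3
3  0  3  3  1  2
2  3  0  3  0  1
0  1  0  3  2  3
0  1  0  3  1  0
step 4: 2  1  1  2  2  3
3  1  1  2  2  2
2  3  2  1  1  1
0  1  1  1  3  3
0  1  1  0  2  0
step 5: 2  1  1  3  2  3
3  1  1  2  2  2
2  3  2  1  1  1
0  1  1  1  3  3
0  1  1  0  2  0
step 6: 2  1  2  0  3  3
3  1  1  3  2  2
2  3  2  1  1  1
0  1  1  1  3  3
0  1  1  0  2  0
step 7: 2  1  2  1  3  3
3  1  1  3  2  2
2  3  2  1  1  1
0  1  1  1  3  3
0  1  1  0  2  0
step 8: 2  1  2  2  3  3
3  1  1  3  2  2
2  3  2  1  1  1
0  1  1  1  3  3
0  1  1  0  2  0
step 9: 2  1  2  3  3  3
3  1  1  3  2  2
2  3  2  1  1  1
0  1  1  1  3  3
0  1  1  0  2  0
step 10: 2  1  3  2  2  1
3  1  2  1  1  0
2  3  2  2  2  2
0  1  1  1  3  3
0  1  1  0  2  0
step 11: 2  1  3  3  2  1
3  1  2  1  1  0
2  3  2  2  2  2
0  1  1  1  3  3
0  1  1  0  2  0
step 12: 2  2  0  1  3  1
3  1  3  2  1  0
2  3  2  2  2  2
0  1  1  1  3  3
0  1  1  0  2  0
step 13: 2  2  0  2  3  1
3  1  3  2  1  0
2  3  2  2  2  2
0  1  1  1  3  3
0  1  1  0  2  0
step 14: 2  2  0  3  3  1
3  1  3  2  1  0
2  3  2  2  2  2
0  1  1  1  3  3
0  1  1  0  2  0

1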